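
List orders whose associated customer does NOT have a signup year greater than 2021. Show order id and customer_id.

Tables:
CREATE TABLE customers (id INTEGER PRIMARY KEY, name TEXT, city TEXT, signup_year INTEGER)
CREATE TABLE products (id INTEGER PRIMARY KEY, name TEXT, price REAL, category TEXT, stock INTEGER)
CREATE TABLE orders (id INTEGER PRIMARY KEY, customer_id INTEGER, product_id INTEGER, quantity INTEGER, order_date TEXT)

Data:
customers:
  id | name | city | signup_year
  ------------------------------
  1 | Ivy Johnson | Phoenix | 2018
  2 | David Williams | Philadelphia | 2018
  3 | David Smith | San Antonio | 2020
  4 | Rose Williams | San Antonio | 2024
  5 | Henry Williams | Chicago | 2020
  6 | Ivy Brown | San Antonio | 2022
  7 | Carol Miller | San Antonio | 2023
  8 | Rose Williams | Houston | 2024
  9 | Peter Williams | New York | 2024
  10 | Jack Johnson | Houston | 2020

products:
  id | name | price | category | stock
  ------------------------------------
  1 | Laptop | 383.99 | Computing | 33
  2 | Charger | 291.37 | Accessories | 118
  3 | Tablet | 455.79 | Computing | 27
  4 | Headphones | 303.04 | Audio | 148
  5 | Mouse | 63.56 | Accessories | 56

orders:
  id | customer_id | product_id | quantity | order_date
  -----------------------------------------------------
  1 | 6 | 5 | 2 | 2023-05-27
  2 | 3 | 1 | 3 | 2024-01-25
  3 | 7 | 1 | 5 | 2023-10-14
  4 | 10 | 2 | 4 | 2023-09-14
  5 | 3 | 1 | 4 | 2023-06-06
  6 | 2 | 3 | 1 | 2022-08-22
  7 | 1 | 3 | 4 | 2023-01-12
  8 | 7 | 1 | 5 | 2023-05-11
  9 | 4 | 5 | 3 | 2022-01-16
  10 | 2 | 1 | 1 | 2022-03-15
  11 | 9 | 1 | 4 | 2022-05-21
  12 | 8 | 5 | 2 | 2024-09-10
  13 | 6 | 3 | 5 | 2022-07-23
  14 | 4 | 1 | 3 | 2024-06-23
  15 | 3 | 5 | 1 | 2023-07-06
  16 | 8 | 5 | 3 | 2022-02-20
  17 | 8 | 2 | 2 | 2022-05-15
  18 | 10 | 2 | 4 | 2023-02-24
SELECT id, customer_id FROM orders WHERE customer_id NOT IN (SELECT id FROM customers WHERE signup_year > 2021)

Execution result:
id | customer_id
2 | 3
4 | 10
5 | 3
6 | 2
7 | 1
10 | 2
15 | 3
18 | 10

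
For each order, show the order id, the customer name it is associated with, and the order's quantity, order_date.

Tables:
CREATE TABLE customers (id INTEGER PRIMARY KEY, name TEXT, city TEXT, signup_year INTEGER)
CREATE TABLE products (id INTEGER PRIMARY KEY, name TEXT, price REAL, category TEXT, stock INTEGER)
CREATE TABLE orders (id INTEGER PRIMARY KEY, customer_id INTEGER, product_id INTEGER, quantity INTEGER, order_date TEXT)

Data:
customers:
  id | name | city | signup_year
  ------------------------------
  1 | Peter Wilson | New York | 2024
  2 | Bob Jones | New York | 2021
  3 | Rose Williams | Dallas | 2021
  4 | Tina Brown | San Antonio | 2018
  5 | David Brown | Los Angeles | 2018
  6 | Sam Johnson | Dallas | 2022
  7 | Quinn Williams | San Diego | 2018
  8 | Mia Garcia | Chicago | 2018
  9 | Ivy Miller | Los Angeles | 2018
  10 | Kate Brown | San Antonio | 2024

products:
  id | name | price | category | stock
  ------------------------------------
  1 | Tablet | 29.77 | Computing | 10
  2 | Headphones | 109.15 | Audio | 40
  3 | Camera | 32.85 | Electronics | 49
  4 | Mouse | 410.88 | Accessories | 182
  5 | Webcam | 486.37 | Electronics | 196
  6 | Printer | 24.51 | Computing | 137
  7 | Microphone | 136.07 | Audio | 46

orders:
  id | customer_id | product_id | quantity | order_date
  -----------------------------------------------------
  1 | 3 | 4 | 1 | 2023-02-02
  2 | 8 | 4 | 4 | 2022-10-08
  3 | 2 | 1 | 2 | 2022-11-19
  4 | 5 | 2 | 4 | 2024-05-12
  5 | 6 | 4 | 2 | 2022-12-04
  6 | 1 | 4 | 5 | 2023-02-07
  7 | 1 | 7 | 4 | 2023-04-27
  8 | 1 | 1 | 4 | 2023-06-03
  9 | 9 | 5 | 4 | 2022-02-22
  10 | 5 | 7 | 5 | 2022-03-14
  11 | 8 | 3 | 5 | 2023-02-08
SELECT c.id, p.name AS customer, c.quantity, c.order_date FROM orders c JOIN customers p ON c.customer_id = p.id

Execution result:
id | customer | quantity | order_date
1 | Rose Williams | 1 | 2023-02-02
2 | Mia Garcia | 4 | 2022-10-08
3 | Bob Jones | 2 | 2022-11-19
4 | David Brown | 4 | 2024-05-12
5 | Sam Johnson | 2 | 2022-12-04
6 | Peter Wilson | 5 | 2023-02-07
7 | Peter Wilson | 4 | 2023-04-27
8 | Peter Wilson | 4 | 2023-06-03
9 | Ivy Miller | 4 | 2022-02-22
10 | David Brown | 5 | 2022-03-14
11 | Mia Garcia | 5 | 2023-02-08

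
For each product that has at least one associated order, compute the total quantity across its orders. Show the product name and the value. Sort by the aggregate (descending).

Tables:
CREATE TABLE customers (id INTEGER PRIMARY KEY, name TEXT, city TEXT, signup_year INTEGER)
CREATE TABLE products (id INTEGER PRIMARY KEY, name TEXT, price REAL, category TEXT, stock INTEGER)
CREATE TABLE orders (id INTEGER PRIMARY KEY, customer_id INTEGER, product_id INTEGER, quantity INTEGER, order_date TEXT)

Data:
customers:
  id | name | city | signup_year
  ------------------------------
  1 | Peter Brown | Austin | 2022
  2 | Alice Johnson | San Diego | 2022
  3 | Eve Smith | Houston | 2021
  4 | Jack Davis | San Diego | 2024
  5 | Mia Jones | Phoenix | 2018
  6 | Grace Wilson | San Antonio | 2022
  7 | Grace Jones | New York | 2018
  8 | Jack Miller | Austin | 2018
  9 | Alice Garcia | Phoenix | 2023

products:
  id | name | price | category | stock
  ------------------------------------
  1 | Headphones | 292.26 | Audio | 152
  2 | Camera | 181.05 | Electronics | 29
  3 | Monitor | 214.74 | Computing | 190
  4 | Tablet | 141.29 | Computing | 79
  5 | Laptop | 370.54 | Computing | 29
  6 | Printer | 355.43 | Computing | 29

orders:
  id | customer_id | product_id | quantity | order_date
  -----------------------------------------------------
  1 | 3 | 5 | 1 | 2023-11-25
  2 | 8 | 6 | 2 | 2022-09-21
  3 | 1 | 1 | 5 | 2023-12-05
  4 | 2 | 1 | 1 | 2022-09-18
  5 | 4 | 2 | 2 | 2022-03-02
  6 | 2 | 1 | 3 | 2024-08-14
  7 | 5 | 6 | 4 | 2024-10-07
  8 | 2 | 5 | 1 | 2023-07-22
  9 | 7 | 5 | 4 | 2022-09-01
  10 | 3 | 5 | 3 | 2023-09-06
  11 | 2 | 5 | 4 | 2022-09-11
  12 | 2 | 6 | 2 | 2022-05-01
SELECT p.name, SUM(c.quantity) AS sum_quantity FROM orders c JOIN products p ON c.product_id = p.id GROUP BY p.id, p.name ORDER BY sum_quantity DESC

Execution result:
name | sum_quantity
Laptop | 13
Headphones | 9
Printer | 8
Camera | 2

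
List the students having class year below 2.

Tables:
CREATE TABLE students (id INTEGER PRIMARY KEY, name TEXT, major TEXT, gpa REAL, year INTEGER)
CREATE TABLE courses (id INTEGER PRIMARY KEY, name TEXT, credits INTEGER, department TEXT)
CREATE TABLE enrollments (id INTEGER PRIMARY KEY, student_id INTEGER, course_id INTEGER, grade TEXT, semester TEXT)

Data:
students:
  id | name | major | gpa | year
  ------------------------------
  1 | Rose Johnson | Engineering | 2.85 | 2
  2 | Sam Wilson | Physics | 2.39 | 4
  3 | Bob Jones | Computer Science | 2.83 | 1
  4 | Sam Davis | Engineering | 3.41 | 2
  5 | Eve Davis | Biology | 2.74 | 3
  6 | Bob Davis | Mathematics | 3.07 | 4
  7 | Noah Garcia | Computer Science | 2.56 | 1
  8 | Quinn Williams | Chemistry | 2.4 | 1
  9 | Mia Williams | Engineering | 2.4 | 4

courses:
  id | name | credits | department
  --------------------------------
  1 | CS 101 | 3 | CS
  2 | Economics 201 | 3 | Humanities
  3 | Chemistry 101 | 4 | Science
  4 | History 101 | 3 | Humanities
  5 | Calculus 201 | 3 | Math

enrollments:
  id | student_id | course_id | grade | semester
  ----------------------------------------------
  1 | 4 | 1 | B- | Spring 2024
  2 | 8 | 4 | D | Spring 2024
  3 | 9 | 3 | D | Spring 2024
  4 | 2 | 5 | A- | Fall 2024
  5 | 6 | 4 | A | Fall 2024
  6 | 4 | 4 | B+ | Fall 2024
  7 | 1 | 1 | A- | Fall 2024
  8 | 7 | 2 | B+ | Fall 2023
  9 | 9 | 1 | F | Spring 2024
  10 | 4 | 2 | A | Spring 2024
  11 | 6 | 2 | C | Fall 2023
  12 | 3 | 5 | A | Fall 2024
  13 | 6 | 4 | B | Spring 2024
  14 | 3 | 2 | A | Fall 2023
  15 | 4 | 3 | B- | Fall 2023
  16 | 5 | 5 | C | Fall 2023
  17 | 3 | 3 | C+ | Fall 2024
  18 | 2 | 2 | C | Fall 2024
SELECT name, year FROM students WHERE year < 2

Execution result:
name | year
Bob Jones | 1
Noah Garcia | 1
Quinn Williams | 1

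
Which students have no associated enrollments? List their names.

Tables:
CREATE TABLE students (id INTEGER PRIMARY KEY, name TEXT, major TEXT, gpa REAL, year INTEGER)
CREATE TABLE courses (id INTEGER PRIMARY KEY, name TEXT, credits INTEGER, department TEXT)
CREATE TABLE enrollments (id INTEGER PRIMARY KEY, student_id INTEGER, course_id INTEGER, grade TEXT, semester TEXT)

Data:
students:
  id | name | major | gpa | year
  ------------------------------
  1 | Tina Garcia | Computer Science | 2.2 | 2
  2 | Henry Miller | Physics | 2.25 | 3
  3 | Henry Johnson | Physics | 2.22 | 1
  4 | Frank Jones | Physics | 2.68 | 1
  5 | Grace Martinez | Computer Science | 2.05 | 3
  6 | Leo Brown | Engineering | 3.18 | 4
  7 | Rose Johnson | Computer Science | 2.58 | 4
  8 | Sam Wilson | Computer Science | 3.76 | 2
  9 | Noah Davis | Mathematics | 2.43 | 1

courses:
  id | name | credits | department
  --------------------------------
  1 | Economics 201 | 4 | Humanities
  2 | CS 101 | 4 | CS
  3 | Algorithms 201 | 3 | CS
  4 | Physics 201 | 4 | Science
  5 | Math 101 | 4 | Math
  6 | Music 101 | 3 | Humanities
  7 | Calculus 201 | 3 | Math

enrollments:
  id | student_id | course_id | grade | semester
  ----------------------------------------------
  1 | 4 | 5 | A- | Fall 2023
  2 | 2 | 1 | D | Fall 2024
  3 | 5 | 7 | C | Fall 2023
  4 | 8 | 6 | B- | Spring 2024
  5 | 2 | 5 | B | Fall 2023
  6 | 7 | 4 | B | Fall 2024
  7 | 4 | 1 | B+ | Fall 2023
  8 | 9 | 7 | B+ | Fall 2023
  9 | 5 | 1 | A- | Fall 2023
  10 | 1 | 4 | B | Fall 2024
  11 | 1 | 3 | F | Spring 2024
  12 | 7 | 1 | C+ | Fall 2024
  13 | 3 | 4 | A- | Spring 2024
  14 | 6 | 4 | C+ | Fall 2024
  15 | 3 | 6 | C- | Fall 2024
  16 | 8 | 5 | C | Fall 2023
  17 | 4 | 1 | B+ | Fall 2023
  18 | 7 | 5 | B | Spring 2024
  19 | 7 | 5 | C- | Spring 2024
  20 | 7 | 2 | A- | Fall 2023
SELECT p.name FROM students p LEFT JOIN enrollments c ON c.student_id = p.id WHERE c.id IS NULL

Execution result:
(no rows)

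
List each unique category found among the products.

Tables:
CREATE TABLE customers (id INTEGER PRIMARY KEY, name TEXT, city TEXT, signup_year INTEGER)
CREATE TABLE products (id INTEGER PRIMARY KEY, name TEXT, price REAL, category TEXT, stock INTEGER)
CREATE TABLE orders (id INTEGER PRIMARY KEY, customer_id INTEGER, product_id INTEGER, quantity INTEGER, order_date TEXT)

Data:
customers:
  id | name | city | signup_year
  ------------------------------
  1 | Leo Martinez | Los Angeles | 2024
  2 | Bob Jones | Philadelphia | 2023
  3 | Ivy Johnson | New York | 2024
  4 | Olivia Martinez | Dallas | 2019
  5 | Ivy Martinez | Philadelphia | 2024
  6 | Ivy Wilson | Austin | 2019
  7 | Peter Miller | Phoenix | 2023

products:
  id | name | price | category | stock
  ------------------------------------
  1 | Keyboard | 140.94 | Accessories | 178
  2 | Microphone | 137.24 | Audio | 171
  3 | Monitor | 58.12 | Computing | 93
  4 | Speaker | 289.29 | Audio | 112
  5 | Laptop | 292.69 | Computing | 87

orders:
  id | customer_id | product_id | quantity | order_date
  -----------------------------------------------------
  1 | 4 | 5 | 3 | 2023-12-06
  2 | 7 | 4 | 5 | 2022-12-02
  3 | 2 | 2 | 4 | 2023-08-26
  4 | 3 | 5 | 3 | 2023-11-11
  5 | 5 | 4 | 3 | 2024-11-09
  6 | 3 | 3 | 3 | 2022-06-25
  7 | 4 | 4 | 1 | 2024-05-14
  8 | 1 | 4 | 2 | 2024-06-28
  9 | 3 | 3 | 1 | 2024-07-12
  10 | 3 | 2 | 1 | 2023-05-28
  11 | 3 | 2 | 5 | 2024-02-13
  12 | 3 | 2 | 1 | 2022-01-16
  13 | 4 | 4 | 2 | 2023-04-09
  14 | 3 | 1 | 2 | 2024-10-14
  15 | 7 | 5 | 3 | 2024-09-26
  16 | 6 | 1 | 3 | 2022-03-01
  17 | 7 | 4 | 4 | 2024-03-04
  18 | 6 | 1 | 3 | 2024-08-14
SELECT DISTINCT category FROM products

Execution result:
category
Accessories
Audio
Computing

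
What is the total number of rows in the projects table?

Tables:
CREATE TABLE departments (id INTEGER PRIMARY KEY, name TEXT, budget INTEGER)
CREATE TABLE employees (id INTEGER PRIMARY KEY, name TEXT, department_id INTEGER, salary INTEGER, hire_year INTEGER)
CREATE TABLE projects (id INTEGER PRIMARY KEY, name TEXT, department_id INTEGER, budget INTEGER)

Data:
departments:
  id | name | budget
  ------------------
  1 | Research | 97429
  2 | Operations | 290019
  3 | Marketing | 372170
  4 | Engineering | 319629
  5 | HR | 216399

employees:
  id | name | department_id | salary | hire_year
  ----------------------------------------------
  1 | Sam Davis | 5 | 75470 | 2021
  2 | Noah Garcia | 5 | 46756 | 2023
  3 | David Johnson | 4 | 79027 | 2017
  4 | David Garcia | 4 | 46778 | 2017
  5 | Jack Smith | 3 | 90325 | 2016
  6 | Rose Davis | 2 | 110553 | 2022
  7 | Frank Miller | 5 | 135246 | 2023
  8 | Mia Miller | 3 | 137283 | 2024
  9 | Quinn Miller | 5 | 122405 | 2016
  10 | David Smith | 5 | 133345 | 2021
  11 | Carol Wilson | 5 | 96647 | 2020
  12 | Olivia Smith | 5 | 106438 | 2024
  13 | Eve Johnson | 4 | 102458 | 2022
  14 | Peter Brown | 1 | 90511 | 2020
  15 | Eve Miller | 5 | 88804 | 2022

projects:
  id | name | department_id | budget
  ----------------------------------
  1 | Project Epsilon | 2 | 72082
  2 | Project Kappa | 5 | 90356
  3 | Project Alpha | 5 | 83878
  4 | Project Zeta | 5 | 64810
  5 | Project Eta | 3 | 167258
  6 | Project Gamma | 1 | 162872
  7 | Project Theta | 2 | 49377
SELECT COUNT(*) FROM projects

Execution result:
7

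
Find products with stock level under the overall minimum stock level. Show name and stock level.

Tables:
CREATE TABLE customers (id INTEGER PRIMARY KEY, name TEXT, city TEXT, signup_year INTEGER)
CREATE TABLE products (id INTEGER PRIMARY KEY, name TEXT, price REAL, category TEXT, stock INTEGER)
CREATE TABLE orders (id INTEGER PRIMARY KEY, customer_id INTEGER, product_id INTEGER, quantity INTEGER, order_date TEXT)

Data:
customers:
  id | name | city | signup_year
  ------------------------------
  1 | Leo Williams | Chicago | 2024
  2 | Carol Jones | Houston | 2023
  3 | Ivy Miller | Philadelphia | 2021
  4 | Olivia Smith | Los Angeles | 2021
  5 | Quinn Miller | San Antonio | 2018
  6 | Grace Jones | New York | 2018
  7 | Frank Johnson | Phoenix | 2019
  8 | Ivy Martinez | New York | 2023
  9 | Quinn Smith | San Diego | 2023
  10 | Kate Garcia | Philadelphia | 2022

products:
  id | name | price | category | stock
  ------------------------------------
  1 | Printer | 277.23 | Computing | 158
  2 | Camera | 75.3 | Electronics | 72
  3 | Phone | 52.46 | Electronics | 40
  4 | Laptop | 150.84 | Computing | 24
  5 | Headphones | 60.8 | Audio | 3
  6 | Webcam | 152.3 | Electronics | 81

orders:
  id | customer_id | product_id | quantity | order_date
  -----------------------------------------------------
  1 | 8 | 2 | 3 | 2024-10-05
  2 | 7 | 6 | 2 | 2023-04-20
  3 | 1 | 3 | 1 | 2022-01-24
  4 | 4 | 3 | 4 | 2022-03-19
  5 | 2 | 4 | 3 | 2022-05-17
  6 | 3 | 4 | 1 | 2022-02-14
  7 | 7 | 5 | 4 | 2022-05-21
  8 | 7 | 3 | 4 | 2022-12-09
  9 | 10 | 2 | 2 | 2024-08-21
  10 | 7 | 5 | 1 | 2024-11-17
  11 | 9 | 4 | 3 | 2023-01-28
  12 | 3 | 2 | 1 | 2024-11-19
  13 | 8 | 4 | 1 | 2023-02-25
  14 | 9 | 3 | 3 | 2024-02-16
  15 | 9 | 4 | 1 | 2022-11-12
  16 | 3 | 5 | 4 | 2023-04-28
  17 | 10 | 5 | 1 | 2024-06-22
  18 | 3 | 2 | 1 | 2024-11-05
SELECT name, stock FROM products WHERE stock < (SELECT MIN(stock) FROM products)

Execution result:
(no rows)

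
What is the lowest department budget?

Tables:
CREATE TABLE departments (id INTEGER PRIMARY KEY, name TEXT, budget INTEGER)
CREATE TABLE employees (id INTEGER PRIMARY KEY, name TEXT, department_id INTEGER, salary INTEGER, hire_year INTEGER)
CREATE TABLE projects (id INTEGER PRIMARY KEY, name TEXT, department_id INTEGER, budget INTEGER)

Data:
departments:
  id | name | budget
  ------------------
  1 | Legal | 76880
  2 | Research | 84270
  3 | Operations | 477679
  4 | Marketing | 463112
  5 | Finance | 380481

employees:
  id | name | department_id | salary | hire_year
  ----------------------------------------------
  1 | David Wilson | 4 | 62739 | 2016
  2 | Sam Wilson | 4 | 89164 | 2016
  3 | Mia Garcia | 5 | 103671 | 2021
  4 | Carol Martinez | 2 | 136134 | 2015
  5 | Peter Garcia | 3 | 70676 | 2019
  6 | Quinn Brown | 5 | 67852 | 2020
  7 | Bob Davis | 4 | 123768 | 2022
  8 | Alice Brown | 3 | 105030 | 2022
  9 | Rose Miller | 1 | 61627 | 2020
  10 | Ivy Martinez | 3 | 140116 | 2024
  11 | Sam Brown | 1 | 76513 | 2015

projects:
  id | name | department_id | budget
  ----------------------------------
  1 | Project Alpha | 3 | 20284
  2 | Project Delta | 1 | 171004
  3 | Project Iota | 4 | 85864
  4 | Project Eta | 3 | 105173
SELECT MIN(budget) FROM departments

Execution result:
76880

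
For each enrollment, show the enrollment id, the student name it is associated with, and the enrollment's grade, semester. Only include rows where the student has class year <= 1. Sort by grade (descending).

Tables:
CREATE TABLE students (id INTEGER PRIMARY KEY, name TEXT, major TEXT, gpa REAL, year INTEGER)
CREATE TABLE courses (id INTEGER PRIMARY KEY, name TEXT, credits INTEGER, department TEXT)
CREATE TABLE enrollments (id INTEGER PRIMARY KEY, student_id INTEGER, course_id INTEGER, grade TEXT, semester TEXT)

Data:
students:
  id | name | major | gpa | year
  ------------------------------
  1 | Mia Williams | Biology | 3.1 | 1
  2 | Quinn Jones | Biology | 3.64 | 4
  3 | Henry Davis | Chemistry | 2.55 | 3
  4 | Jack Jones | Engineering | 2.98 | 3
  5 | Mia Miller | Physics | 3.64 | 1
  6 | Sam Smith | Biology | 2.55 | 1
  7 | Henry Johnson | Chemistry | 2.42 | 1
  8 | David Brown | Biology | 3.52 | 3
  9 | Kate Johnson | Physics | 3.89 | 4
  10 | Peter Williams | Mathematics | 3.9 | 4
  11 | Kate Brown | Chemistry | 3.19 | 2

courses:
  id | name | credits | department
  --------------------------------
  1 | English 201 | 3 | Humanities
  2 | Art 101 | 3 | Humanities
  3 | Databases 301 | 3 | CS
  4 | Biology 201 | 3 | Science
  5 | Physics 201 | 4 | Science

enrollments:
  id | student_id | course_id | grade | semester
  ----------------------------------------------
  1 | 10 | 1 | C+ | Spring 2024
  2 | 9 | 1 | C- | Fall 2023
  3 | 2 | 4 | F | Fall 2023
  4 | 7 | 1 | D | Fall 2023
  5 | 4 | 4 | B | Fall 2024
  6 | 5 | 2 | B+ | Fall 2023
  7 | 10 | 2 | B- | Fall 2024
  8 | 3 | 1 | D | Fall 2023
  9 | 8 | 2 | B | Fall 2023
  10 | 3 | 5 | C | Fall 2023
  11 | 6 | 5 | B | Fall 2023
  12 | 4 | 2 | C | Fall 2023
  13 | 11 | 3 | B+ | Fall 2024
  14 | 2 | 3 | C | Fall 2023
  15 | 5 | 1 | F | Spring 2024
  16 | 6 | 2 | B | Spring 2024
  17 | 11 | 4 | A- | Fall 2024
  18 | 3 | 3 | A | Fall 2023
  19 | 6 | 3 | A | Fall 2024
SELECT c.id, p.name AS student, c.grade, c.semester FROM enrollments c JOIN students p ON c.student_id = p.id WHERE p.year <= 1 ORDER BY c.grade DESC

Execution result:
id | student | grade | semester
15 | Mia Miller | F | Spring 2024
4 | Henry Johnson | D | Fall 2023
6 | Mia Miller | B+ | Fall 2023
11 | Sam Smith | B | Fall 2023
16 | Sam Smith | B | Spring 2024
19 | Sam Smith | A | Fall 2024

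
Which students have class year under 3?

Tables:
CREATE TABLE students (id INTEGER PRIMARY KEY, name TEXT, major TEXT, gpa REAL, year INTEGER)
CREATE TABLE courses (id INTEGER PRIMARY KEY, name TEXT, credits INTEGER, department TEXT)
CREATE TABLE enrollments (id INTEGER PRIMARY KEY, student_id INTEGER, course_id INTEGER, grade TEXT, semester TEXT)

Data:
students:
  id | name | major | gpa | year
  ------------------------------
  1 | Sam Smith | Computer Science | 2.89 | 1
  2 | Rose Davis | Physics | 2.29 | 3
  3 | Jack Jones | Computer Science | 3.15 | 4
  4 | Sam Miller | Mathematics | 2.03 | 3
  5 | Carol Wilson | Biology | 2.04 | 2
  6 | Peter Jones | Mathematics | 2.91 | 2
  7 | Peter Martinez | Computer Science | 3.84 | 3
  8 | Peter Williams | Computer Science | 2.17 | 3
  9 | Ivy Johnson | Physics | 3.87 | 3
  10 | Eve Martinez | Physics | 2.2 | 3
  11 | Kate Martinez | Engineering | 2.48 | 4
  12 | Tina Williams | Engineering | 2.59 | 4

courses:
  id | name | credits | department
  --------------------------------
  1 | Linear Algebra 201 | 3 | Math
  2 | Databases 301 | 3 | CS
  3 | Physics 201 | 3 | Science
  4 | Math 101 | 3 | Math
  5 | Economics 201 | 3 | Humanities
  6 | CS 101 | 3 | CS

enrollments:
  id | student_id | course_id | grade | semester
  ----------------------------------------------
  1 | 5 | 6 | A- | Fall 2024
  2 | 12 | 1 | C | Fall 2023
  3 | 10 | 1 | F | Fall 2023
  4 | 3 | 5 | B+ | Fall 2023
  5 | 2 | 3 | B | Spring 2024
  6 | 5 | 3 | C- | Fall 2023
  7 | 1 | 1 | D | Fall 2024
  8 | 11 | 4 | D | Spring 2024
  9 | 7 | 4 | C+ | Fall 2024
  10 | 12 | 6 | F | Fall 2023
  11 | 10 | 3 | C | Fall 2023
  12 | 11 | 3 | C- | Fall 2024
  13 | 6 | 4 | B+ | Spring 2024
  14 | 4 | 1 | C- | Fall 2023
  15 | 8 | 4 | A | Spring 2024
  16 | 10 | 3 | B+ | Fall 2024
SELECT name, year FROM students WHERE year < 3

Execution result:
name | year
Sam Smith | 1
Carol Wilson | 2
Peter Jones | 2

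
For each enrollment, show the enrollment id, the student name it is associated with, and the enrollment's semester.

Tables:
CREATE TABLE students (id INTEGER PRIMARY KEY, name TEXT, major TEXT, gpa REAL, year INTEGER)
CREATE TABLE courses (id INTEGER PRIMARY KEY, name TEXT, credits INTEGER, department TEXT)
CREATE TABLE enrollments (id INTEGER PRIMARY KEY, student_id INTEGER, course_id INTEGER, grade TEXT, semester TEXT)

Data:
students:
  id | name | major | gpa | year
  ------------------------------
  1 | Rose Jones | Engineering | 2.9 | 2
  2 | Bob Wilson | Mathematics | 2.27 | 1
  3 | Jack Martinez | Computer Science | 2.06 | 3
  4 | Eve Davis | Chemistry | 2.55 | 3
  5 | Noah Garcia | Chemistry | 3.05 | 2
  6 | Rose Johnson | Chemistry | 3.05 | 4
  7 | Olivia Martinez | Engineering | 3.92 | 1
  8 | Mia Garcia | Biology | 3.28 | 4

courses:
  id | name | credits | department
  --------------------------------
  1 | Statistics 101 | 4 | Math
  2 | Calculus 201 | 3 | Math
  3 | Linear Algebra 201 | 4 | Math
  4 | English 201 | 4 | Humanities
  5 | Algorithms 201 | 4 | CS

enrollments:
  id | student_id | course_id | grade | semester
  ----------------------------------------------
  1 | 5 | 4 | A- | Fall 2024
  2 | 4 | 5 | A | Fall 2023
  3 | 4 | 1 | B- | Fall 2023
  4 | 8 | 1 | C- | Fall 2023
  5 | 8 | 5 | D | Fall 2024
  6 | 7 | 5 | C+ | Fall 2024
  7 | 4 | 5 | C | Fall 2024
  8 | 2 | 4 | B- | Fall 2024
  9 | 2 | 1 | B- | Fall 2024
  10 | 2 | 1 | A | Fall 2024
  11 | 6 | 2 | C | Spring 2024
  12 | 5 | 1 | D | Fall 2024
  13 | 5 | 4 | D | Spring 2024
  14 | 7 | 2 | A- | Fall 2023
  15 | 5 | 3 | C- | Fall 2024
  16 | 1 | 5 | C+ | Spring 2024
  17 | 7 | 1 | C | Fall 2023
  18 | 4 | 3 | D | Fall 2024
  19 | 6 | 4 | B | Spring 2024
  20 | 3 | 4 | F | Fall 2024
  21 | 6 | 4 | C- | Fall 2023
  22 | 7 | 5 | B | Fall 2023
SELECT c.id, p.name AS student, c.semester FROM enrollments c JOIN students p ON c.student_id = p.id

Execution result:
id | student | semester
1 | Noah Garcia | Fall 2024
2 | Eve Davis | Fall 2023
3 | Eve Davis | Fall 2023
4 | Mia Garcia | Fall 2023
5 | Mia Garcia | Fall 2024
6 | Olivia Martinez | Fall 2024
7 | Eve Davis | Fall 2024
8 | Bob Wilson | Fall 2024
9 | Bob Wilson | Fall 2024
10 | Bob Wilson | Fall 2024
11 | Rose Johnson | Spring 2024
12 | Noah Garcia | Fall 2024
13 | Noah Garcia | Spring 2024
14 | Olivia Martinez | Fall 2023
15 | Noah Garcia | Fall 2024
16 | Rose Jones | Spring 2024
17 | Olivia Martinez | Fall 2023
18 | Eve Davis | Fall 2024
19 | Rose Johnson | Spring 2024
20 | Jack Martinez | Fall 2024
21 | Rose Johnson | Fall 2023
22 | Olivia Martinez | Fall 2023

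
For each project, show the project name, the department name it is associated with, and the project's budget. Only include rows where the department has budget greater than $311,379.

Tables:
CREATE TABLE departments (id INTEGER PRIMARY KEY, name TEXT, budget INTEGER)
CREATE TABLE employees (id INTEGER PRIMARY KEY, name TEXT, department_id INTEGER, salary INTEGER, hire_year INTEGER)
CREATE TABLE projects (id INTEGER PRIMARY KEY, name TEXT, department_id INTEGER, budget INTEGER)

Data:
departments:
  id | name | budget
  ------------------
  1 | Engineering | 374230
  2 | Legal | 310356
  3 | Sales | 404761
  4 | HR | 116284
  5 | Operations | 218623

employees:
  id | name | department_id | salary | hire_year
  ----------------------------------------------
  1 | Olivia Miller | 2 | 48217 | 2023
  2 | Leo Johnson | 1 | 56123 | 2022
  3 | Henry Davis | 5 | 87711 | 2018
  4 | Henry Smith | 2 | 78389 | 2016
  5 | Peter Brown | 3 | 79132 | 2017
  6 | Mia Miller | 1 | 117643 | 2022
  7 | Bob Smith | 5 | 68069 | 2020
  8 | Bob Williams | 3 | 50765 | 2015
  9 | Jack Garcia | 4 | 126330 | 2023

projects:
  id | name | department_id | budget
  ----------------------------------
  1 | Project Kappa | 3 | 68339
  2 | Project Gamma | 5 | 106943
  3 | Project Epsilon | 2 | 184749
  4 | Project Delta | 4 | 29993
SELECT c.name, p.name AS department, c.budget FROM projects c JOIN departments p ON c.department_id = p.id WHERE p.budget > 311379

Execution result:
name | department | budget
Project Kappa | Sales | 68339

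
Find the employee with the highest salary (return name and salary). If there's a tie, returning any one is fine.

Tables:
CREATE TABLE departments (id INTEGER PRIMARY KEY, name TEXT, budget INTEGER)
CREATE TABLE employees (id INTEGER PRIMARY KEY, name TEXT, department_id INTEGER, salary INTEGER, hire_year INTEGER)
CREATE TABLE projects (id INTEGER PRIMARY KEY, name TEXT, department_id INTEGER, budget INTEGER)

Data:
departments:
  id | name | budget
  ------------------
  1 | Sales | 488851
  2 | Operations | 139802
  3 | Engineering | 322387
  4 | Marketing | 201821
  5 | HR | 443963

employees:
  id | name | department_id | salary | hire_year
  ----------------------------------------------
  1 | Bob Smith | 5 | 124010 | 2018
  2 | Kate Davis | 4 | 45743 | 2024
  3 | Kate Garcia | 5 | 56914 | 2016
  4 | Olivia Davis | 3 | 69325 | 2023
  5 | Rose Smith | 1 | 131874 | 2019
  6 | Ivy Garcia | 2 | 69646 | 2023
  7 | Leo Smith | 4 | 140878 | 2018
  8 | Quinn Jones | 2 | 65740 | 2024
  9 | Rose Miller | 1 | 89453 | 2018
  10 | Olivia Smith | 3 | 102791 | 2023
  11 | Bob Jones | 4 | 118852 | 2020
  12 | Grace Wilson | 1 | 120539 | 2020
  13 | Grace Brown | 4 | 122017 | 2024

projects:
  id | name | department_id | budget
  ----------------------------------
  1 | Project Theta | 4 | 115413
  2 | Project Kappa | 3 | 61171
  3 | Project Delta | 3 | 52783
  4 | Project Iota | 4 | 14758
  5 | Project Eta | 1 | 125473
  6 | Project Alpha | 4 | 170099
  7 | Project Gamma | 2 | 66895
SELECT name, salary FROM employees ORDER BY salary DESC LIMIT 1

Execution result:
name | salary
Leo Smith | 140878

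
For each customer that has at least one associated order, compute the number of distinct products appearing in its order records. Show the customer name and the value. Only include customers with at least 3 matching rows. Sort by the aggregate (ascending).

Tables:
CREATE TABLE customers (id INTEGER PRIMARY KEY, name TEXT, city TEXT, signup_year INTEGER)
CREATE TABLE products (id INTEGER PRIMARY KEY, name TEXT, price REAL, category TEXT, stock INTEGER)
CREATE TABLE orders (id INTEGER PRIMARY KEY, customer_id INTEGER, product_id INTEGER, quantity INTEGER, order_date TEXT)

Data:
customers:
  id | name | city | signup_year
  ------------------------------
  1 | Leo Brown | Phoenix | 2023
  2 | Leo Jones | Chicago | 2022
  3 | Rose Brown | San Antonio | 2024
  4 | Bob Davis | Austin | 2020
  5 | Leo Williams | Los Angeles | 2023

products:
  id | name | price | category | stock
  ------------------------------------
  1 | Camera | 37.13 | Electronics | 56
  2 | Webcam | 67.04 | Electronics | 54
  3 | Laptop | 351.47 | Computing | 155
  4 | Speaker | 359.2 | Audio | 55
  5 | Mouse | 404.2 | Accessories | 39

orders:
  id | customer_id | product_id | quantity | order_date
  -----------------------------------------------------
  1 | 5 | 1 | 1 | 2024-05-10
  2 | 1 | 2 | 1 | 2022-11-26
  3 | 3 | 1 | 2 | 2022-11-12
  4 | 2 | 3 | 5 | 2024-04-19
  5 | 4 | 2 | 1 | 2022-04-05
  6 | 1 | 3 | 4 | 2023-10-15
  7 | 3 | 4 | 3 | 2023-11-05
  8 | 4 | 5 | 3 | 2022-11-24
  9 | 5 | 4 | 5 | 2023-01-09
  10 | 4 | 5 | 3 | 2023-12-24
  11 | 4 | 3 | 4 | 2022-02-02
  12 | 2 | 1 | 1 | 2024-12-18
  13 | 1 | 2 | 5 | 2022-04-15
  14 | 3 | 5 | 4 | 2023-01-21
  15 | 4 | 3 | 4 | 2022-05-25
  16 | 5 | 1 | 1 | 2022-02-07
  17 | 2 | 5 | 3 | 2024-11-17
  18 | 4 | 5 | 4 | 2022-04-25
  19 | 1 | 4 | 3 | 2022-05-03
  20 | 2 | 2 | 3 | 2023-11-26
SELECT p.name, COUNT(DISTINCT c.product_id) AS distinct_product_count FROM orders c JOIN customers p ON c.customer_id = p.id GROUP BY p.id, p.name HAVING COUNT(*) >= 3 ORDER BY distinct_product_count ASC

Execution result:
name | distinct_product_count
Leo Williams | 2
Leo Brown | 3
Rose Brown | 3
Bob Davis | 3
Leo Jones | 4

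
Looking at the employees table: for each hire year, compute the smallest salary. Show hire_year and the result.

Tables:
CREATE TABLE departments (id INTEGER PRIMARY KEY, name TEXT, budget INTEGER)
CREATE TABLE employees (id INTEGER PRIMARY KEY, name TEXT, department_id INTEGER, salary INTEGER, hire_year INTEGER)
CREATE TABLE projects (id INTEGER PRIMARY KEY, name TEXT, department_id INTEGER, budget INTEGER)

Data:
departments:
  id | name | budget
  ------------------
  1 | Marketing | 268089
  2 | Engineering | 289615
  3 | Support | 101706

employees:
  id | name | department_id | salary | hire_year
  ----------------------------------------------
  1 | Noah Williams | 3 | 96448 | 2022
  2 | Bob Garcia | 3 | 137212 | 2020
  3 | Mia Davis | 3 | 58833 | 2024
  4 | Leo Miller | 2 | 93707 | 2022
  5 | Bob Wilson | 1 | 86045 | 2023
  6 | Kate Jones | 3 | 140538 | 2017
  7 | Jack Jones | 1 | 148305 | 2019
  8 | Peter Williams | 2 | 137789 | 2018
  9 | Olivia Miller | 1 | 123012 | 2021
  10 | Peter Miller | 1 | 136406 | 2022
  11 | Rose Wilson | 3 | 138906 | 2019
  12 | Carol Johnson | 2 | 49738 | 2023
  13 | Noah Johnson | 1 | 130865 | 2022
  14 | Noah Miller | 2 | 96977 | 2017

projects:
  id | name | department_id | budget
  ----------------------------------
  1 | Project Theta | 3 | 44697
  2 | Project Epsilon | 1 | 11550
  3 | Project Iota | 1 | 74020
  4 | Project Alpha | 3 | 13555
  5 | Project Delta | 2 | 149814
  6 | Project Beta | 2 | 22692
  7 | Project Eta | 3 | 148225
SELECT hire_year, MIN(salary) AS min_salary FROM employees GROUP BY hire_year

Execution result:
hire_year | min_salary
2017 | 96977
2018 | 137789
2019 | 138906
2020 | 137212
2021 | 123012
2022 | 93707
2023 | 49738
2024 | 58833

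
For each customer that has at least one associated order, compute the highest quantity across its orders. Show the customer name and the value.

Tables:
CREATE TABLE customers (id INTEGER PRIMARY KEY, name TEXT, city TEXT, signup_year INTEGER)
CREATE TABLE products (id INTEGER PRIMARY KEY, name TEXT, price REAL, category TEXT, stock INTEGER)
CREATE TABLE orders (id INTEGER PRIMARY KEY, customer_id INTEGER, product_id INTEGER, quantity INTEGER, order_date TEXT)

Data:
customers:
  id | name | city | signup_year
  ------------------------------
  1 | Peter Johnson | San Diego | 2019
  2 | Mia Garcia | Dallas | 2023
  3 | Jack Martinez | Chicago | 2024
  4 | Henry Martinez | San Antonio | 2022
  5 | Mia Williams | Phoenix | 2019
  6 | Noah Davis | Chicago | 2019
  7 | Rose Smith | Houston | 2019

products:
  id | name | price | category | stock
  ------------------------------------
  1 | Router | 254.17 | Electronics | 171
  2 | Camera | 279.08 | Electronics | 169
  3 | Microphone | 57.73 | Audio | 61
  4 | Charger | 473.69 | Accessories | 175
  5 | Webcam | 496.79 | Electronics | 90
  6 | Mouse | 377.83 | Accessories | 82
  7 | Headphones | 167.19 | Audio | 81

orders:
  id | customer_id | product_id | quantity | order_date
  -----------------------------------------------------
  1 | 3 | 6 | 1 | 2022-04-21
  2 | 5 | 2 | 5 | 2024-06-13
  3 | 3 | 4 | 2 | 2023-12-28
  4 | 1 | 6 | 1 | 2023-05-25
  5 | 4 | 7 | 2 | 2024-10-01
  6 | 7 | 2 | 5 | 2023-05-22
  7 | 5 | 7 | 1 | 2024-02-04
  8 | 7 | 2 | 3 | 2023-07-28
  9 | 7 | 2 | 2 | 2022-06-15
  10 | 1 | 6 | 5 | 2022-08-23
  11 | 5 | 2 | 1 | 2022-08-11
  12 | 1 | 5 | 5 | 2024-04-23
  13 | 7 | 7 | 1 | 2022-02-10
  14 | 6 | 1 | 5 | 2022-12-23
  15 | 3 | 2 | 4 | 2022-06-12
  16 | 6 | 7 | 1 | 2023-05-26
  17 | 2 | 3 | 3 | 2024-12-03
SELECT p.name, MAX(c.quantity) AS max_quantity FROM orders c JOIN customers p ON c.customer_id = p.id GROUP BY p.id, p.name

Execution result:
name | max_quantity
Peter Johnson | 5
Mia Garcia | 3
Jack Martinez | 4
Henry Martinez | 2
Mia Williams | 5
Noah Davis | 5
Rose Smith | 5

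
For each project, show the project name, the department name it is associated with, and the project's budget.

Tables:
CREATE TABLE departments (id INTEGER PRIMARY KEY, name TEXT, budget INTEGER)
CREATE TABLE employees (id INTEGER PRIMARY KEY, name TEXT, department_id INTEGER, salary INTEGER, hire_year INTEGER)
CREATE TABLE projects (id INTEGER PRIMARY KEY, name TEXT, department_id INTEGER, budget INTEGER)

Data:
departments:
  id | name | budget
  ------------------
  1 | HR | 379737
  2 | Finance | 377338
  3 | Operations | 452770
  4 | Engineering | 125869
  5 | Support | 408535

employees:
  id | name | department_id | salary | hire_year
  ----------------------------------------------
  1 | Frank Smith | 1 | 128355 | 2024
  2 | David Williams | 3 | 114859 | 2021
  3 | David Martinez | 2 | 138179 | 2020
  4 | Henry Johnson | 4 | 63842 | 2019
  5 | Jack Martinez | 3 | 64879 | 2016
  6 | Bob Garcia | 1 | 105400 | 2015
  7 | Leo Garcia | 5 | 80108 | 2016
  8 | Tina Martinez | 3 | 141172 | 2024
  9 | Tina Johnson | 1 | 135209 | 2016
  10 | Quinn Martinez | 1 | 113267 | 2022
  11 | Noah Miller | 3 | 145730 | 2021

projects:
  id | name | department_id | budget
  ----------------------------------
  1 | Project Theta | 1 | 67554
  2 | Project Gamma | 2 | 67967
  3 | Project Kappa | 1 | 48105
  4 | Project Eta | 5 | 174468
SELECT c.name, p.name AS department, c.budget FROM projects c JOIN departments p ON c.department_id = p.id

Execution result:
name | department | budget
Project Theta | HR | 67554
Project Gamma | Finance | 67967
Project Kappa | HR | 48105
Project Eta | Support | 174468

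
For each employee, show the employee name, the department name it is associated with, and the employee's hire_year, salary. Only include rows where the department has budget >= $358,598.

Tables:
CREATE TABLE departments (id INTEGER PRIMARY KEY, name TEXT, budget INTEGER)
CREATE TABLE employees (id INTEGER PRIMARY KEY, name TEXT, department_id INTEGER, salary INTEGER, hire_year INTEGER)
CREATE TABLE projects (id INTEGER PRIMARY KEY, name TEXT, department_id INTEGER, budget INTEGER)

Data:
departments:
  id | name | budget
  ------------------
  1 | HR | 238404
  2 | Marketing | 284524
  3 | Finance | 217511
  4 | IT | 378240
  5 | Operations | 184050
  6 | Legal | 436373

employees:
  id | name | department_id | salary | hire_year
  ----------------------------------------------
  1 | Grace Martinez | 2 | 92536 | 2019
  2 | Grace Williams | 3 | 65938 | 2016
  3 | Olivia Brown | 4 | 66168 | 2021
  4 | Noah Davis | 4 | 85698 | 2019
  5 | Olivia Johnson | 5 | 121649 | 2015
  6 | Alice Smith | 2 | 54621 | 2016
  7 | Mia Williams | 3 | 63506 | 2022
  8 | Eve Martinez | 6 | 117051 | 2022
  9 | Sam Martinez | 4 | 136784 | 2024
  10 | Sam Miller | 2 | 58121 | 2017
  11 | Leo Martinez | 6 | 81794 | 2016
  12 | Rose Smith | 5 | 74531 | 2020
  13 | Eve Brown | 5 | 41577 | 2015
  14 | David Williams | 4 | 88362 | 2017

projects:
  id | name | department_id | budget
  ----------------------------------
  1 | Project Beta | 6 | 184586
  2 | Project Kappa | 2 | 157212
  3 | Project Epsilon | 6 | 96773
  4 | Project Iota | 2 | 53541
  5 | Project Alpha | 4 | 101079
SELECT c.name, p.name AS department, c.hire_year, c.salary FROM employees c JOIN departments p ON c.department_id = p.id WHERE p.budget >= 358598

Execution result:
name | department | hire_year | salary
Olivia Brown | IT | 2021 | 66168
Noah Davis | IT | 2019 | 85698
Eve Martinez | Legal | 2022 | 117051
Sam Martinez | IT | 2024 | 136784
Leo Martinez | Legal | 2016 | 81794
David Williams | IT | 2017 | 88362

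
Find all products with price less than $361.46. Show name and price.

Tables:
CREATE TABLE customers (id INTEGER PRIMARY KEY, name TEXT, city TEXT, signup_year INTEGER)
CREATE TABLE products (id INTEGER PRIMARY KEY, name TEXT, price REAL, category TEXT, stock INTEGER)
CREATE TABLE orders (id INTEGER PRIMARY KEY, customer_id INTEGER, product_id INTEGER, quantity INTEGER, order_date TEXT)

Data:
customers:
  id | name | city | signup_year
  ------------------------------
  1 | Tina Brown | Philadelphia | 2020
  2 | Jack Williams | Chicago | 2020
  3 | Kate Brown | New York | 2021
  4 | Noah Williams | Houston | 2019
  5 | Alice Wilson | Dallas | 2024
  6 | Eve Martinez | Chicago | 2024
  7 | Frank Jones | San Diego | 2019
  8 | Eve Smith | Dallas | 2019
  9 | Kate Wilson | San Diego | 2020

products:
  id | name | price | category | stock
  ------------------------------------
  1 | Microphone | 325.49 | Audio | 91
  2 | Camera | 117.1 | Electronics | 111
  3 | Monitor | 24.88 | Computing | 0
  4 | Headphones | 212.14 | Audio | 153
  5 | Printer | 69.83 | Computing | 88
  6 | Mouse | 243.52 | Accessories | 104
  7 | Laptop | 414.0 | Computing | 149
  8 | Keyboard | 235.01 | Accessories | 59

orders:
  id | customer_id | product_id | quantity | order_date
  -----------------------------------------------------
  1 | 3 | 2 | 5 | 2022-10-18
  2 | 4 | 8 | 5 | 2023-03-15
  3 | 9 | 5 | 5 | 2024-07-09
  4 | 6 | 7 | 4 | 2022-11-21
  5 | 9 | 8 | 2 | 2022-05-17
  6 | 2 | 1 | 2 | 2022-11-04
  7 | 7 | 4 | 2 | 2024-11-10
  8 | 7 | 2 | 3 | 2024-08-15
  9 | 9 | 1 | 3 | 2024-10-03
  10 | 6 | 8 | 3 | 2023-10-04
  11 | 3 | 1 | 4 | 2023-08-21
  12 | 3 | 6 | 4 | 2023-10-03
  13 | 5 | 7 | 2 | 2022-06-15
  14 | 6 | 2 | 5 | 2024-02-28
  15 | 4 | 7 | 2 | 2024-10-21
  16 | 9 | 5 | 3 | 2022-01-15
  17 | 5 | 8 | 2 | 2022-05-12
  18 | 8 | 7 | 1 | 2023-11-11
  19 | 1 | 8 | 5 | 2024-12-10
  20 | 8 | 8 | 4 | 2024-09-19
SELECT name, price FROM products WHERE price < 361.46

Execution result:
name | price
Microphone | 325.49
Camera | 117.10
Monitor | 24.88
Headphones | 212.14
Printer | 69.83
Mouse | 243.52
Keyboard | 235.01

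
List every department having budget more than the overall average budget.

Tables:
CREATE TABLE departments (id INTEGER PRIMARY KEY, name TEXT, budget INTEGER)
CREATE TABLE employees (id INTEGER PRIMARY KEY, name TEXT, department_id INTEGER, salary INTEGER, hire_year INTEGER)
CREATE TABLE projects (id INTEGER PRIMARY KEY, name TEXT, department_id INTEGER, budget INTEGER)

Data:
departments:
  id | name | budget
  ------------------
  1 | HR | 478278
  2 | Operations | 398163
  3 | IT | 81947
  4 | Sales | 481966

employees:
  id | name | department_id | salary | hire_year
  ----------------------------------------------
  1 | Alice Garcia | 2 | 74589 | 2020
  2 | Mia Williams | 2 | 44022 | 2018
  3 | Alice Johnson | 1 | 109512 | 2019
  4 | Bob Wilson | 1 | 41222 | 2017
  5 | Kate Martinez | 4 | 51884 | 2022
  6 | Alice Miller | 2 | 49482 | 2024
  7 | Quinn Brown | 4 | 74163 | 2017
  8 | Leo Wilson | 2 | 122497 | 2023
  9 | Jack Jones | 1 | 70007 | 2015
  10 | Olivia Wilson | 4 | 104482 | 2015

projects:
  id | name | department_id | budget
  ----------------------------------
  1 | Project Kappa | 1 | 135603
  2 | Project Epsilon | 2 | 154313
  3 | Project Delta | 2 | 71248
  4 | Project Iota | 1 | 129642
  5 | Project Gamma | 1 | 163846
SELECT name, budget FROM departments WHERE budget > (SELECT AVG(budget) FROM departments)

Execution result:
name | budget
HR | 478278
Operations | 398163
Sales | 481966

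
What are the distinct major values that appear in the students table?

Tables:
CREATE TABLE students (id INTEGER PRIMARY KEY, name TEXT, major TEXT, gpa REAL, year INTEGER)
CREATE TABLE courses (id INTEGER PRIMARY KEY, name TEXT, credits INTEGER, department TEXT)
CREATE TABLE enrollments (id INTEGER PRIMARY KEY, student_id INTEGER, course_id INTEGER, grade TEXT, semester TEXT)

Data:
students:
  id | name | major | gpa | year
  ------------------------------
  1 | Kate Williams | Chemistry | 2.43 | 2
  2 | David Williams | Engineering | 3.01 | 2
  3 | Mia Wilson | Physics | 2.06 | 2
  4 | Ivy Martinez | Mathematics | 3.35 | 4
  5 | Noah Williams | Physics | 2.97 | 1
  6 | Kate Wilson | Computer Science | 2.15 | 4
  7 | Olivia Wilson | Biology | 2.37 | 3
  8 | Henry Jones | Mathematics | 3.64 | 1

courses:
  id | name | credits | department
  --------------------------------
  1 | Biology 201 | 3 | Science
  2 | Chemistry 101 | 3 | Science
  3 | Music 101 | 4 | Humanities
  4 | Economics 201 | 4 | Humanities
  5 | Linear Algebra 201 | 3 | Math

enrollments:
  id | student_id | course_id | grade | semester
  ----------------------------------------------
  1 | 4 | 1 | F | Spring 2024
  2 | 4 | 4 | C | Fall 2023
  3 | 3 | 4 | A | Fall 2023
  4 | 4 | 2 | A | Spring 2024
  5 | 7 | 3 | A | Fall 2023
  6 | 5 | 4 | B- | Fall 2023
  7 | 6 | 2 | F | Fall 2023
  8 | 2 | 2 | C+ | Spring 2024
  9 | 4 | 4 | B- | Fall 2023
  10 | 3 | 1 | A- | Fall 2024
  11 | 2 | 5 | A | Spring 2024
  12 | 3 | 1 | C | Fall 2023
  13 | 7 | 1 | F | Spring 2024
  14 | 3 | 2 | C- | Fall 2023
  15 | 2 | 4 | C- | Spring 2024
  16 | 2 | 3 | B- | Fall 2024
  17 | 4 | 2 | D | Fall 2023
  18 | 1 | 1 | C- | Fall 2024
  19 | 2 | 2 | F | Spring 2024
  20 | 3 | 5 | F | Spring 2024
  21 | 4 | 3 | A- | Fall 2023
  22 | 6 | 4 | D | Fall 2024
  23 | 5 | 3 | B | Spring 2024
SELECT DISTINCT major FROM students

Execution result:
major
Chemistry
Engineering
Physics
Mathematics
Computer Science
Biology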